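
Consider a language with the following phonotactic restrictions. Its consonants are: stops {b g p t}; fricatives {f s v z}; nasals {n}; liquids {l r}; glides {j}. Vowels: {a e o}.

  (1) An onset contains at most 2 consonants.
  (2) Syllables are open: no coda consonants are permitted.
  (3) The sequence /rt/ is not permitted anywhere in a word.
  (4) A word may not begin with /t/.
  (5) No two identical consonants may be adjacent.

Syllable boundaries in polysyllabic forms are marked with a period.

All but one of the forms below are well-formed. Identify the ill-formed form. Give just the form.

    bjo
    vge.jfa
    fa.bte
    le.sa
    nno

bjo — σ1 onset /bj/ (2C), coda /∅/ ok → well-formed
vge.jfa — σ1 onset /vg/ (2C), coda /∅/ ok; σ2 onset /jf/ (2C), coda /∅/ ok → well-formed
fa.bte — σ1 onset /f/, coda /∅/ ok; σ2 onset /bt/ (2C), coda /∅/ ok → well-formed
le.sa — σ1 onset /l/, coda /∅/ ok; σ2 onset /s/, coda /∅/ ok → well-formed
nno — violates constraint 5: adjacent identical consonants /nn/ → ill-formed

nno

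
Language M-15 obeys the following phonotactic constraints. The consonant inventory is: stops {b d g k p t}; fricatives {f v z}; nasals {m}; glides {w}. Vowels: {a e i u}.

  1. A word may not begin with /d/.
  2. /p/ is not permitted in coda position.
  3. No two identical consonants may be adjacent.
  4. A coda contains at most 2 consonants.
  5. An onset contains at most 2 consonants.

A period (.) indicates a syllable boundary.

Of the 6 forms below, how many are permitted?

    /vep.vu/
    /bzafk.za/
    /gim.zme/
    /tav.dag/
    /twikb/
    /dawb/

/vep.vu/ — violates constraint 2: syllable 1 coda contains /p/ → not permitted
/bzafk.za/ — σ1 onset /bz/ (2C), coda /fk/ (2C) ok; σ2 onset /z/, coda /∅/ ok → permitted
/gim.zme/ — σ1 onset /g/, coda /m/ ok; σ2 onset /zm/ (2C), coda /∅/ ok → permitted
/tav.dag/ — σ1 onset /t/, coda /v/ ok; σ2 onset /d/, coda /g/ ok → permitted
/twikb/ — σ1 onset /tw/ (2C), coda /kb/ (2C) ok → permitted
/dawb/ — violates constraint 1: word begins with /d/ → not permitted
Permitted: /bzafk.za/, /gim.zme/, /tav.dag/, /twikb/ → 4.

4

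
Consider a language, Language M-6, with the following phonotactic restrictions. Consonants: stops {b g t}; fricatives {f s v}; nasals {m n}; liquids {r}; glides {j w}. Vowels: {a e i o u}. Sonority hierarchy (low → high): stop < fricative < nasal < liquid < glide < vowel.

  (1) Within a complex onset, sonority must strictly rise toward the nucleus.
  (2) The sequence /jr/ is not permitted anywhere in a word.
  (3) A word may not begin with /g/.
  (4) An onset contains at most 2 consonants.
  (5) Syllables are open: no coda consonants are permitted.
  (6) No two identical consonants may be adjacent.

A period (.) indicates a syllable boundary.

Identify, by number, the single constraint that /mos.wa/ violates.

/mos.wa/: syllable 1 coda /s/ has 1 consonant (> 0).
This is a violation of constraint 5: "Syllables are open: no coda consonants are permitted."
The remaining constraints (1, 2, 3, 4, 6) are satisfied.

5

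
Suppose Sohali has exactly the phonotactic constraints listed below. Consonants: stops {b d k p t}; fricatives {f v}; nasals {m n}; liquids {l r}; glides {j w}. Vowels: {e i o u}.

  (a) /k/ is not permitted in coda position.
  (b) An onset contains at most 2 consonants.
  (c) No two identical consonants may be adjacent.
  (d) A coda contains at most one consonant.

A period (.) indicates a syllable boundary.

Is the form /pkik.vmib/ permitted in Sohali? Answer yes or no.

no

/pkik.vmib/ — violates constraint (a): syllable 1 coda contains /k/ → not permitted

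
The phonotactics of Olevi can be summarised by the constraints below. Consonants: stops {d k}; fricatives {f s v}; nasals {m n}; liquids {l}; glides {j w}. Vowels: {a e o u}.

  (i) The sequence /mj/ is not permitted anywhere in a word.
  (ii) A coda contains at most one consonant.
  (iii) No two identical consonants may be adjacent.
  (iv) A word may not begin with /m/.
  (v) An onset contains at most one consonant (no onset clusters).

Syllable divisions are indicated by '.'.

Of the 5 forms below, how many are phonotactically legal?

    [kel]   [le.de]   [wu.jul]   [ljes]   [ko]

4

[kel] — σ1 onset /k/, coda /l/ ok → phonotactically legal
[le.de] — σ1 onset /l/, coda /∅/ ok; σ2 onset /d/, coda /∅/ ok → phonotactically legal
[wu.jul] — σ1 onset /w/, coda /∅/ ok; σ2 onset /j/, coda /l/ ok → phonotactically legal
[ljes] — violates constraint (v): syllable 1 onset /lj/ has 2 consonants (> 1) → phonotactically illegal
[ko] — σ1 onset /k/, coda /∅/ ok → phonotactically legal
Phonotactically legal: [kel], [le.de], [wu.jul], [ko] → 4.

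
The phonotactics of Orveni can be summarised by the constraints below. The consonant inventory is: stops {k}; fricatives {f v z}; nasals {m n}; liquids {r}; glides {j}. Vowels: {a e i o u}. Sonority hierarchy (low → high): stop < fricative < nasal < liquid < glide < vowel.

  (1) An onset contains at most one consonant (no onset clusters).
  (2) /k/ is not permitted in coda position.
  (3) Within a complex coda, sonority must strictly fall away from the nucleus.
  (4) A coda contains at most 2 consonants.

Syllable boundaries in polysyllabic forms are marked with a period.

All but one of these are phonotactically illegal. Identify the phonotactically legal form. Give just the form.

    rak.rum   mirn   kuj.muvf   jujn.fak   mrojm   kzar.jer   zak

rak.rum — violates constraint 2: syllable 1 coda contains /k/ → phonotactically illegal
mirn — σ1 onset /m/, coda /rn/ (4→3 falls) ok → phonotactically legal
kuj.muvf — violates constraint 3: syllable 2 coda /vf/: /v/ (fricative, 2) → /f/ (fricative, 2) does not fall → phonotactically illegal
jujn.fak — violates constraint 2: syllable 2 coda contains /k/ → phonotactically illegal
mrojm — violates constraint 1: syllable 1 onset /mr/ has 2 consonants (> 1) → phonotactically illegal
kzar.jer — violates constraint 1: syllable 1 onset /kz/ has 2 consonants (> 1) → phonotactically illegal
zak — violates constraint 2: syllable 1 coda contains /k/ → phonotactically illegal

mirn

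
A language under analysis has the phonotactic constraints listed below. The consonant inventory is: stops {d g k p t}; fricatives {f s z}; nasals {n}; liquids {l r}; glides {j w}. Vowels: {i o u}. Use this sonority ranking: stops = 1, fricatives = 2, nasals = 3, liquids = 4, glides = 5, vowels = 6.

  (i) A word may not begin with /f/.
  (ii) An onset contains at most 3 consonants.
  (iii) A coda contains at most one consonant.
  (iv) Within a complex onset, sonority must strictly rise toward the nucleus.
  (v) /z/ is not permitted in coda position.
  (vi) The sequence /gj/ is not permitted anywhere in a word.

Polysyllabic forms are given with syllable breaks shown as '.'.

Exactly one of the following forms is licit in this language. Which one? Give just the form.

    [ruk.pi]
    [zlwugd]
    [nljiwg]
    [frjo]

[ruk.pi]

[ruk.pi] — σ1 onset /r/, coda /k/ ok; σ2 onset /p/, coda /∅/ ok → licit
[zlwugd] — violates constraint (iii): syllable 1 coda /gd/ has 2 consonants (> 1) → illicit
[nljiwg] — violates constraint (iii): syllable 1 coda /wg/ has 2 consonants (> 1) → illicit
[frjo] — violates constraint (i): word begins with /f/ → illicit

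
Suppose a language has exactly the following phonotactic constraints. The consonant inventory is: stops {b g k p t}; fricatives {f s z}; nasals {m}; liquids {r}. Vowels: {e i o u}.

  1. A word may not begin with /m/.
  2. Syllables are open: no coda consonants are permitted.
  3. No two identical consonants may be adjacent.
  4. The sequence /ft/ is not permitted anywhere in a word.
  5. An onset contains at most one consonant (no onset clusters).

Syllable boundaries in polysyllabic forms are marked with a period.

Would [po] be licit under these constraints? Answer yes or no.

yes

[po] — σ1 onset /p/, coda /∅/ ok → licit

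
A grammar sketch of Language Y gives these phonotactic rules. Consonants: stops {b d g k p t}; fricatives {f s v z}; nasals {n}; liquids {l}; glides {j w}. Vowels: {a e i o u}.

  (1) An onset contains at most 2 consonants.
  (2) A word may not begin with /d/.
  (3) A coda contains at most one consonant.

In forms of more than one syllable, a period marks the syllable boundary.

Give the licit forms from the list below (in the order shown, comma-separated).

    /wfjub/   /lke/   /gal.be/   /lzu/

/lke/, /gal.be/, /lzu/

/wfjub/ — violates constraint 1: syllable 1 onset /wfj/ has 3 consonants (> 2) → illicit
/lke/ — σ1 onset /lk/ (2C), coda /∅/ ok → licit
/gal.be/ — σ1 onset /g/, coda /l/ ok; σ2 onset /b/, coda /∅/ ok → licit
/lzu/ — σ1 onset /lz/ (2C), coda /∅/ ok → licit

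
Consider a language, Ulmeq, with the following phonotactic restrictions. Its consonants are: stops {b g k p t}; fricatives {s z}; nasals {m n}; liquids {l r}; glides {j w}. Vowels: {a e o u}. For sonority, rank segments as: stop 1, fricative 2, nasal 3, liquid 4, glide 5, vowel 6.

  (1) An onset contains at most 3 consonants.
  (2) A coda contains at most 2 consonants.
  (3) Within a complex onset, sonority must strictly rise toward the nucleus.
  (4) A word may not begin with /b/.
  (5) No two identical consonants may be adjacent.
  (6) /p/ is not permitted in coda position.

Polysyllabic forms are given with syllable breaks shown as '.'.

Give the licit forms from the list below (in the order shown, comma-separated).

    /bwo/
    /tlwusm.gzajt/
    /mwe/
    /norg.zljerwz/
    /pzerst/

/bwo/ — violates constraint 4: word begins with /b/ → illicit
/tlwusm.gzajt/ — σ1 onset /tlw/ (1→4→5 rises), coda /sm/ (2C) ok; σ2 onset /gz/ (1→2 rises), coda /jt/ (2C) ok → licit
/mwe/ — σ1 onset /mw/ (3→5 rises), coda /∅/ ok → licit
/norg.zljerwz/ — violates constraint 2: syllable 2 coda /rwz/ has 3 consonants (> 2) → illicit
/pzerst/ — violates constraint 2: syllable 1 coda /rst/ has 3 consonants (> 2) → illicit

/tlwusm.gzajt/, /mwe/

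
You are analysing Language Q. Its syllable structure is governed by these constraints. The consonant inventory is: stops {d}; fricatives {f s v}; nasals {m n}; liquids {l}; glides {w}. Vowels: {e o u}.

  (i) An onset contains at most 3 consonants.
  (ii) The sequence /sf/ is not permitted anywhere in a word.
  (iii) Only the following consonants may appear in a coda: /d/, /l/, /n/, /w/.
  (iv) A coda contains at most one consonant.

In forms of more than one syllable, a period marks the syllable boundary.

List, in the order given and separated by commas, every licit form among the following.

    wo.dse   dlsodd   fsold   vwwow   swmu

wo.dse — σ1 onset /w/, coda /∅/ ok; σ2 onset /ds/ (2C), coda /∅/ ok → licit
dlsodd — violates constraint (iv): syllable 1 coda /dd/ has 2 consonants (> 1) → illicit
fsold — violates constraint (iv): syllable 1 coda /ld/ has 2 consonants (> 1) → illicit
vwwow — σ1 onset /vww/ (3C), coda /w/ ok → licit
swmu — σ1 onset /swm/ (3C), coda /∅/ ok → licit

wo.dse, vwwow, swmu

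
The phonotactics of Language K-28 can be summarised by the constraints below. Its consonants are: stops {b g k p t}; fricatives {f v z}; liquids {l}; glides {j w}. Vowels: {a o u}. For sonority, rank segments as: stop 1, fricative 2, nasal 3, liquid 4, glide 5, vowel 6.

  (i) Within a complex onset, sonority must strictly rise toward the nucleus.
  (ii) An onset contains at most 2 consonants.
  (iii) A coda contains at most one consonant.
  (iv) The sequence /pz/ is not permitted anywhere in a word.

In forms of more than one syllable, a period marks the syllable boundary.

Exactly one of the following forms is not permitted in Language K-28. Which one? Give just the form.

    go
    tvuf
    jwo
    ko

jwo

go — σ1 onset /g/, coda /∅/ ok → permitted
tvuf — σ1 onset /tv/ (1→2 rises), coda /f/ ok → permitted
jwo — violates constraint (i): syllable 1 onset /jw/: /j/ (glide, 5) → /w/ (glide, 5) does not rise → not permitted
ko — σ1 onset /k/, coda /∅/ ok → permitted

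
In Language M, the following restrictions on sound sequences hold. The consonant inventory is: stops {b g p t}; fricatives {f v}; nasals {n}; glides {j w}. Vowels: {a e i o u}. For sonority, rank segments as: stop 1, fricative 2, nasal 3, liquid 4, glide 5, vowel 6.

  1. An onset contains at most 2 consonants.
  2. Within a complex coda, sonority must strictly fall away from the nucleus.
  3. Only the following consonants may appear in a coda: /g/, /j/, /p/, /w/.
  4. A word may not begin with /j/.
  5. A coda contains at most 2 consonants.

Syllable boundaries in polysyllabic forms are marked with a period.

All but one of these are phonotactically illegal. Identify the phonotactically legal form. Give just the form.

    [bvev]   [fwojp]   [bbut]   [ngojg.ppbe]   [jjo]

[fwojp]

[bvev] — violates constraint 3: syllable 1 coda contains /v/, which is not a licensed coda consonant → phonotactically illegal
[fwojp] — σ1 onset /fw/ (2C), coda /jp/ (5→1 falls) ok → phonotactically legal
[bbut] — violates constraint 3: syllable 1 coda contains /t/, which is not a licensed coda consonant → phonotactically illegal
[ngojg.ppbe] — violates constraint 1: syllable 2 onset /ppb/ has 3 consonants (> 2) → phonotactically illegal
[jjo] — violates constraint 4: word begins with /j/ → phonotactically illegal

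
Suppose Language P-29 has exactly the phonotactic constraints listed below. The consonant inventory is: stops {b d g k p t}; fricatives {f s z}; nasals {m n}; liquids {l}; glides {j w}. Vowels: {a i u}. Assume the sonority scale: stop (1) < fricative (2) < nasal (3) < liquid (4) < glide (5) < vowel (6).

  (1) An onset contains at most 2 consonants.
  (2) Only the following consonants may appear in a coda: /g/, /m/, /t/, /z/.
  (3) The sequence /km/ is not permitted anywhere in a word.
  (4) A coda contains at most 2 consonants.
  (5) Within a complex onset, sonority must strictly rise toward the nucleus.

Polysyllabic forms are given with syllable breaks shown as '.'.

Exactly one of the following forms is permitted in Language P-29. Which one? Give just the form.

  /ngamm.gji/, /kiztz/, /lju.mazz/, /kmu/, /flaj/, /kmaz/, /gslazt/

/ngamm.gji/ — violates constraint 5: syllable 1 onset /ng/: /n/ (nasal, 3) → /g/ (stop, 1) does not rise → not permitted
/kiztz/ — violates constraint 4: syllable 1 coda /ztz/ has 3 consonants (> 2) → not permitted
/lju.mazz/ — σ1 onset /lj/ (4→5 rises), coda /∅/ ok; σ2 onset /m/, coda /zz/ (2C) ok → permitted
/kmu/ — violates constraint 3: contains banned sequence /km/ → not permitted
/flaj/ — violates constraint 2: syllable 1 coda contains /j/, which is not a licensed coda consonant → not permitted
/kmaz/ — violates constraint 3: contains banned sequence /km/ → not permitted
/gslazt/ — violates constraint 1: syllable 1 onset /gsl/ has 3 consonants (> 2) → not permitted

/lju.mazz/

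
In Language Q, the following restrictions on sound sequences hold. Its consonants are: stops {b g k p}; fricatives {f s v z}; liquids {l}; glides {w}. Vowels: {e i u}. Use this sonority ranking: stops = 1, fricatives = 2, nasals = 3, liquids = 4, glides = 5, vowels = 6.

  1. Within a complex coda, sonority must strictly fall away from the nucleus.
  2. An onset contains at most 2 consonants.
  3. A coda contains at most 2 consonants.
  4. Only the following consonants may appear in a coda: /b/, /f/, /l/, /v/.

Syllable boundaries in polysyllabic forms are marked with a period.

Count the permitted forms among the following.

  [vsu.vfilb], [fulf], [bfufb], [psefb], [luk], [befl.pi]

[vsu.vfilb] — σ1 onset /vs/ (2C), coda /∅/ ok; σ2 onset /vf/ (2C), coda /lb/ (4→1 falls) ok → permitted
[fulf] — σ1 onset /f/, coda /lf/ (4→2 falls) ok → permitted
[bfufb] — σ1 onset /bf/ (2C), coda /fb/ (2→1 falls) ok → permitted
[psefb] — σ1 onset /ps/ (2C), coda /fb/ (2→1 falls) ok → permitted
[luk] — violates constraint 4: syllable 1 coda contains /k/, which is not a licensed coda consonant → not permitted
[befl.pi] — violates constraint 1: syllable 1 coda /fl/: /f/ (fricative, 2) → /l/ (liquid, 4) does not fall → not permitted
Permitted: [vsu.vfilb], [fulf], [bfufb], [psefb] → 4.

4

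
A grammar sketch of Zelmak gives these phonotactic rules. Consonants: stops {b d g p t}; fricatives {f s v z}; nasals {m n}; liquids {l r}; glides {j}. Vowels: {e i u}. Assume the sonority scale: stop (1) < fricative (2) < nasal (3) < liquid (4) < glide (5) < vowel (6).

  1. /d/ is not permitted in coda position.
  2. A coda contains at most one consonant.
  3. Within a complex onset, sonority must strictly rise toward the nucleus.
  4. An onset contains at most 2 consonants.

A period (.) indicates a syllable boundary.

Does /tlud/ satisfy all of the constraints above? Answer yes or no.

no

/tlud/ — violates constraint 1: syllable 1 coda contains /d/ → ill-formed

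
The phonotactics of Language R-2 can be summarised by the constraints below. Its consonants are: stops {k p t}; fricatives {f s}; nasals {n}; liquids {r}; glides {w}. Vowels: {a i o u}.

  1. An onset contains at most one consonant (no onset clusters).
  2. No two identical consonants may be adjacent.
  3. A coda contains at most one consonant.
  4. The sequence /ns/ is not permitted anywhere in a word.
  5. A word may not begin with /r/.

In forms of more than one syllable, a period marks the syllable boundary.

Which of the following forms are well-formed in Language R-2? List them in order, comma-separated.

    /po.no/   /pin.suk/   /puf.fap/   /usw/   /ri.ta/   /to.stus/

/po.no/ — σ1 onset /p/, coda /∅/ ok; σ2 onset /n/, coda /∅/ ok → well-formed
/pin.suk/ — violates constraint 4: contains banned sequence /ns/ → ill-formed
/puf.fap/ — violates constraint 2: adjacent identical consonants /ff/ → ill-formed
/usw/ — violates constraint 3: syllable 1 coda /sw/ has 2 consonants (> 1) → ill-formed
/ri.ta/ — violates constraint 5: word begins with /r/ → ill-formed
/to.stus/ — violates constraint 1: syllable 2 onset /st/ has 2 consonants (> 1) → ill-formed

/po.no/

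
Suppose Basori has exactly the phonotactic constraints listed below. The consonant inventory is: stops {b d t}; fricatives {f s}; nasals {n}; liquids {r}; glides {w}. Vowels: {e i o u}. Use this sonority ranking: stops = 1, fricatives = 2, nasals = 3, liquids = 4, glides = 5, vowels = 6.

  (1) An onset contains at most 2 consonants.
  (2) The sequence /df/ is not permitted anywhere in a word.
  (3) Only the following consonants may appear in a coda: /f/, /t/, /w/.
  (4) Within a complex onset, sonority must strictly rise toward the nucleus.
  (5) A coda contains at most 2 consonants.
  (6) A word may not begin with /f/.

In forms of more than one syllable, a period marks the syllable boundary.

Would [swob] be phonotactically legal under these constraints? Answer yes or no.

[swob] — violates constraint 3: syllable 1 coda contains /b/, which is not a licensed coda consonant → phonotactically illegal

no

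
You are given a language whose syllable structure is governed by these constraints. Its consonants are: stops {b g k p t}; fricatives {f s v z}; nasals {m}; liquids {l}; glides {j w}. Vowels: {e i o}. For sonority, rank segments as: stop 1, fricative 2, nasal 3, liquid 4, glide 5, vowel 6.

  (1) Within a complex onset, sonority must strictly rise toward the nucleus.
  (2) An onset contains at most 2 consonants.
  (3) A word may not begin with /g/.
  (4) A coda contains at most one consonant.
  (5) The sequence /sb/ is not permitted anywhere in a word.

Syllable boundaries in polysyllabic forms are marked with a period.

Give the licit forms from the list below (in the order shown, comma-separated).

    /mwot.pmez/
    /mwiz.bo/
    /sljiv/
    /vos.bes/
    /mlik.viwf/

/mwot.pmez/, /mwiz.bo/

/mwot.pmez/ — σ1 onset /mw/ (3→5 rises), coda /t/ ok; σ2 onset /pm/ (1→3 rises), coda /z/ ok → licit
/mwiz.bo/ — σ1 onset /mw/ (3→5 rises), coda /z/ ok; σ2 onset /b/, coda /∅/ ok → licit
/sljiv/ — violates constraint 2: syllable 1 onset /slj/ has 3 consonants (> 2) → illicit
/vos.bes/ — violates constraint 5: contains banned sequence /sb/ → illicit
/mlik.viwf/ — violates constraint 4: syllable 2 coda /wf/ has 2 consonants (> 1) → illicit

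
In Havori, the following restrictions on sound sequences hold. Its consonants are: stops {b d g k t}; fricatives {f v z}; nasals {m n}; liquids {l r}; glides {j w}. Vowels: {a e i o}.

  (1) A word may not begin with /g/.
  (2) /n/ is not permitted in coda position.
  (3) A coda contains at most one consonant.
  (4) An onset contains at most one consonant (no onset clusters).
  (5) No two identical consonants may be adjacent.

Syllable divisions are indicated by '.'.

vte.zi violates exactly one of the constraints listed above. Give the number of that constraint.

4

vte.zi: syllable 1 onset /vt/ has 2 consonants (> 1).
This is a violation of constraint 4: "An onset contains at most one consonant (no onset clusters)."
The remaining constraints (1, 2, 3, 5) are satisfied.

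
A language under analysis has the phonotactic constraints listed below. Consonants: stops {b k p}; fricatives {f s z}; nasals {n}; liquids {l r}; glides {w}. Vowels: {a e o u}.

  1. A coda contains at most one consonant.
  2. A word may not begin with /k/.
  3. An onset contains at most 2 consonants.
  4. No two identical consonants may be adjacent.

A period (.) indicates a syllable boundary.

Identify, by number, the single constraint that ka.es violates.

2

ka.es: word begins with /k/.
This is a violation of constraint 2: "A word may not begin with /k/."
The remaining constraints (1, 3, 4) are satisfied.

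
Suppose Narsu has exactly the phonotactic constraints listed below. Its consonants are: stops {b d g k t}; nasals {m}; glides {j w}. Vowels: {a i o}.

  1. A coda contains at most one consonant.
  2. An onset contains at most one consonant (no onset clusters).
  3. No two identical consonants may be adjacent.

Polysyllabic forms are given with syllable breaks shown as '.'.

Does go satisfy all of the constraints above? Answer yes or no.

go — σ1 onset /g/, coda /∅/ ok → phonotactically legal

yes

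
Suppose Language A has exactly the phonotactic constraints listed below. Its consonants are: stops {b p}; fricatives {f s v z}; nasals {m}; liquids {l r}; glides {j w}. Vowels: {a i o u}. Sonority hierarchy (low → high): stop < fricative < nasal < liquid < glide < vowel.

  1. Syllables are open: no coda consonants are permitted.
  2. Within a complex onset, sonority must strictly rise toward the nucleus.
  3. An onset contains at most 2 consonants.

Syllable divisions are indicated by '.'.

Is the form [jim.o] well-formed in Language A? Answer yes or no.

[jim.o] — violates constraint 1: syllable 1 coda /m/ has 1 consonant (> 0) → ill-formed

no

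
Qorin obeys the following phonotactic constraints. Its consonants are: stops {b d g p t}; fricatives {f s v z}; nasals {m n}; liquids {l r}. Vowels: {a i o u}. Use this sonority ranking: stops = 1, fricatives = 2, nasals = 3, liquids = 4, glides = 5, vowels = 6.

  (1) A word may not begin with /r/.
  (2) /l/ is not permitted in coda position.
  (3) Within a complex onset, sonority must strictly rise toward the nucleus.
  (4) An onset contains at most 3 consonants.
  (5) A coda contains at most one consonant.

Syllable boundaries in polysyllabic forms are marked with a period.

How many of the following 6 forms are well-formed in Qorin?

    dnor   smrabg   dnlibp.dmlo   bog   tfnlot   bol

2

dnor — σ1 onset /dn/ (1→3 rises), coda /r/ ok → well-formed
smrabg — violates constraint 5: syllable 1 coda /bg/ has 2 consonants (> 1) → ill-formed
dnlibp.dmlo — violates constraint 5: syllable 1 coda /bp/ has 2 consonants (> 1) → ill-formed
bog — σ1 onset /b/, coda /g/ ok → well-formed
tfnlot — violates constraint 4: syllable 1 onset /tfnl/ has 4 consonants (> 3) → ill-formed
bol — violates constraint 2: syllable 1 coda contains /l/ → ill-formed
Well-formed: dnor, bog → 2.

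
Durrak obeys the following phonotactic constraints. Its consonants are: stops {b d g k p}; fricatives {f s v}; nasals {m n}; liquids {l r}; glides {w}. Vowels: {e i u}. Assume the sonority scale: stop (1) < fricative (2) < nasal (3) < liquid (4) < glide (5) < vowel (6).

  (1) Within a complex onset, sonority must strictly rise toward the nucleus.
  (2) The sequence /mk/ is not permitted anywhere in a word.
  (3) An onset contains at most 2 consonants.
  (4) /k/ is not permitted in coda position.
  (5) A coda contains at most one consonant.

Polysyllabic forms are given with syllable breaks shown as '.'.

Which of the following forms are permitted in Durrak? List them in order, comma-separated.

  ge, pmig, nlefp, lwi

ge, pmig, lwi

ge — σ1 onset /g/, coda /∅/ ok → permitted
pmig — σ1 onset /pm/ (1→3 rises), coda /g/ ok → permitted
nlefp — violates constraint 5: syllable 1 coda /fp/ has 2 consonants (> 1) → not permitted
lwi — σ1 onset /lw/ (4→5 rises), coda /∅/ ok → permitted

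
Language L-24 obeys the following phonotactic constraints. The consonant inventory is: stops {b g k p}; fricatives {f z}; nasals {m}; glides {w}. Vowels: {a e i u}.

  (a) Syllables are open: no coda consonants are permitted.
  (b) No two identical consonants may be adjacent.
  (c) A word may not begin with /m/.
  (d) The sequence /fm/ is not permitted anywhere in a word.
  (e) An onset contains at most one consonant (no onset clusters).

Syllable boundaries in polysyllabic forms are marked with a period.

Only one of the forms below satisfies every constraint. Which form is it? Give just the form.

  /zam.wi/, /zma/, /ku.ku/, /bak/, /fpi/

/zam.wi/ — violates constraint (a): syllable 1 coda /m/ has 1 consonant (> 0) → illicit
/zma/ — violates constraint (e): syllable 1 onset /zm/ has 2 consonants (> 1) → illicit
/ku.ku/ — σ1 onset /k/, coda /∅/ ok; σ2 onset /k/, coda /∅/ ok → licit
/bak/ — violates constraint (a): syllable 1 coda /k/ has 1 consonant (> 0) → illicit
/fpi/ — violates constraint (e): syllable 1 onset /fp/ has 2 consonants (> 1) → illicit

/ku.ku/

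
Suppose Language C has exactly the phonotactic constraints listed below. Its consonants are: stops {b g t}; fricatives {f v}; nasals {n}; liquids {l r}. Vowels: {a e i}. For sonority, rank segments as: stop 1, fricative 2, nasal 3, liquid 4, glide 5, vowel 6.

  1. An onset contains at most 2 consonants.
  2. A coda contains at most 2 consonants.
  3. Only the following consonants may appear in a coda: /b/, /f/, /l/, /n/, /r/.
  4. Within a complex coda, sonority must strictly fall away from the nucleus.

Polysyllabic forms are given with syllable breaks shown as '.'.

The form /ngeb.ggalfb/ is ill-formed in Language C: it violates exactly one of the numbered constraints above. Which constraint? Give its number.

/ngeb.ggalfb/: syllable 2 coda /lfb/ has 3 consonants (> 2).
This is a violation of constraint 2: "A coda contains at most 2 consonants."
The remaining constraints (1, 3, 4) are satisfied.

2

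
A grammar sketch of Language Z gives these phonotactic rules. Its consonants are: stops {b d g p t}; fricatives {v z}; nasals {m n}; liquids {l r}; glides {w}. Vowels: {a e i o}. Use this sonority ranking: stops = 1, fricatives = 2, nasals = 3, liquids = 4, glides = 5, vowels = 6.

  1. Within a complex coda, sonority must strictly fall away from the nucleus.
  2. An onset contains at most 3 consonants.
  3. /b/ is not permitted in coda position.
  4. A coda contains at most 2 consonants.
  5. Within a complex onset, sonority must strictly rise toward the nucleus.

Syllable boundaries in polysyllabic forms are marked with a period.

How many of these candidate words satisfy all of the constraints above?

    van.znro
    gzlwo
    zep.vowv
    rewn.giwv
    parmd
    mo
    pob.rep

4

van.znro — σ1 onset /v/, coda /n/ ok; σ2 onset /znr/ (2→3→4 rises), coda /∅/ ok → licit
gzlwo — violates constraint 2: syllable 1 onset /gzlw/ has 4 consonants (> 3) → illicit
zep.vowv — σ1 onset /z/, coda /p/ ok; σ2 onset /v/, coda /wv/ (5→2 falls) ok → licit
rewn.giwv — σ1 onset /r/, coda /wn/ (5→3 falls) ok; σ2 onset /g/, coda /wv/ (5→2 falls) ok → licit
parmd — violates constraint 4: syllable 1 coda /rmd/ has 3 consonants (> 2) → illicit
mo — σ1 onset /m/, coda /∅/ ok → licit
pob.rep — violates constraint 3: syllable 1 coda contains /b/ → illicit
Licit: van.znro, zep.vowv, rewn.giwv, mo → 4.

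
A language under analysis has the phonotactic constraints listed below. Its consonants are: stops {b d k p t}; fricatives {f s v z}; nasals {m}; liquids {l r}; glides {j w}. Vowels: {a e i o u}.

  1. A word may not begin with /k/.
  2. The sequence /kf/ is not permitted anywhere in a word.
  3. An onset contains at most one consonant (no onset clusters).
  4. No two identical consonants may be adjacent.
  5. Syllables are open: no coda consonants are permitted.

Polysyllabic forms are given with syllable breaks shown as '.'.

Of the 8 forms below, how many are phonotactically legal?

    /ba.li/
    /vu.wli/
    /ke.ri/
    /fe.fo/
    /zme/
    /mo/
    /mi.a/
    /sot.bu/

/ba.li/ — σ1 onset /b/, coda /∅/ ok; σ2 onset /l/, coda /∅/ ok → phonotactically legal
/vu.wli/ — violates constraint 3: syllable 2 onset /wl/ has 2 consonants (> 1) → phonotactically illegal
/ke.ri/ — violates constraint 1: word begins with /k/ → phonotactically illegal
/fe.fo/ — σ1 onset /f/, coda /∅/ ok; σ2 onset /f/, coda /∅/ ok → phonotactically legal
/zme/ — violates constraint 3: syllable 1 onset /zm/ has 2 consonants (> 1) → phonotactically illegal
/mo/ — σ1 onset /m/, coda /∅/ ok → phonotactically legal
/mi.a/ — σ1 onset /m/, coda /∅/ ok; σ2 onset /∅/, coda /∅/ ok → phonotactically legal
/sot.bu/ — violates constraint 5: syllable 1 coda /t/ has 1 consonant (> 0) → phonotactically illegal
Phonotactically legal: /ba.li/, /fe.fo/, /mo/, /mi.a/ → 4.

4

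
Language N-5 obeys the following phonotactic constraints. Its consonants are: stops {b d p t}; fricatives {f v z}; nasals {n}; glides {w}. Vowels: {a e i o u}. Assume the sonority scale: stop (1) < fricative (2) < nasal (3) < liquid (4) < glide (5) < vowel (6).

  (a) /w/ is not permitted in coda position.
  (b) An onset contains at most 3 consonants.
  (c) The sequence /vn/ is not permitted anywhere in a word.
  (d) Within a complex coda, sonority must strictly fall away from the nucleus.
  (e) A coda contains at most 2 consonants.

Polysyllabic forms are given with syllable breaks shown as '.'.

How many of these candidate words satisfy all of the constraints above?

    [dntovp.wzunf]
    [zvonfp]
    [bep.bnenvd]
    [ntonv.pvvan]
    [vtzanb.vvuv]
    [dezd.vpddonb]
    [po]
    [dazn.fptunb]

4

[dntovp.wzunf] — σ1 onset /dnt/ (3C), coda /vp/ (2→1 falls) ok; σ2 onset /wz/ (2C), coda /nf/ (3→2 falls) ok → well-formed
[zvonfp] — violates constraint (e): syllable 1 coda /nfp/ has 3 consonants (> 2) → ill-formed
[bep.bnenvd] — violates constraint (e): syllable 2 coda /nvd/ has 3 consonants (> 2) → ill-formed
[ntonv.pvvan] — σ1 onset /nt/ (2C), coda /nv/ (3→2 falls) ok; σ2 onset /pvv/ (3C), coda /n/ ok → well-formed
[vtzanb.vvuv] — σ1 onset /vtz/ (3C), coda /nb/ (3→1 falls) ok; σ2 onset /vv/ (2C), coda /v/ ok → well-formed
[dezd.vpddonb] — violates constraint (b): syllable 2 onset /vpdd/ has 4 consonants (> 3) → ill-formed
[po] — σ1 onset /p/, coda /∅/ ok → well-formed
[dazn.fptunb] — violates constraint (d): syllable 1 coda /zn/: /z/ (fricative, 2) → /n/ (nasal, 3) does not fall → ill-formed
Well-formed: [dntovp.wzunf], [ntonv.pvvan], [vtzanb.vvuv], [po] → 4.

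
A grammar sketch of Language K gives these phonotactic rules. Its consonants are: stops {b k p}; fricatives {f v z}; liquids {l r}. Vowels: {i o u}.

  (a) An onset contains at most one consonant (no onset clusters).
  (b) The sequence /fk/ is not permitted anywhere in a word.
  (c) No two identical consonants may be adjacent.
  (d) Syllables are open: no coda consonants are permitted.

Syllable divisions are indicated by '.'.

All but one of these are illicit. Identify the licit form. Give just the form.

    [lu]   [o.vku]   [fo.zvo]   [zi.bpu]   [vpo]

[lu]

[lu] — σ1 onset /l/, coda /∅/ ok → licit
[o.vku] — violates constraint (a): syllable 2 onset /vk/ has 2 consonants (> 1) → illicit
[fo.zvo] — violates constraint (a): syllable 2 onset /zv/ has 2 consonants (> 1) → illicit
[zi.bpu] — violates constraint (a): syllable 2 onset /bp/ has 2 consonants (> 1) → illicit
[vpo] — violates constraint (a): syllable 1 onset /vp/ has 2 consonants (> 1) → illicit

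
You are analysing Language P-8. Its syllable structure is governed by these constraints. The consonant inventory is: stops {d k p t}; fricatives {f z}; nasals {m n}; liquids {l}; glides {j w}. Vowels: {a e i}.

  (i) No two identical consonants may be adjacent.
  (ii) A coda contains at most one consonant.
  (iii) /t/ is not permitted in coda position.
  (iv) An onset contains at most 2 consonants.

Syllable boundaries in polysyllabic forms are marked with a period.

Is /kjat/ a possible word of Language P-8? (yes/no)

no

/kjat/ — violates constraint (iii): syllable 1 coda contains /t/ → ill-formed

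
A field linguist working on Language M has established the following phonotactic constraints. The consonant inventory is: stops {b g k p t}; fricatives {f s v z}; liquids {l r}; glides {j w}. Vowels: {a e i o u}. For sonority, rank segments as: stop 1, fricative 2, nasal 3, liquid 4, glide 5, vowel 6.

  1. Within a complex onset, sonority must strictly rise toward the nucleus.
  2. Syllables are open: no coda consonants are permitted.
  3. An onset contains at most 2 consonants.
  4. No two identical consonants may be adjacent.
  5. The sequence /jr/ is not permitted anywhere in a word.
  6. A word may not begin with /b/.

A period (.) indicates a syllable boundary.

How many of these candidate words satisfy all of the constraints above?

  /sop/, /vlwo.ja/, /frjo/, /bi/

0

/sop/ — violates constraint 2: syllable 1 coda /p/ has 1 consonant (> 0) → phonotactically illegal
/vlwo.ja/ — violates constraint 3: syllable 1 onset /vlw/ has 3 consonants (> 2) → phonotactically illegal
/frjo/ — violates constraint 3: syllable 1 onset /frj/ has 3 consonants (> 2) → phonotactically illegal
/bi/ — violates constraint 6: word begins with /b/ → phonotactically illegal
No form is phonotactically legal → 0.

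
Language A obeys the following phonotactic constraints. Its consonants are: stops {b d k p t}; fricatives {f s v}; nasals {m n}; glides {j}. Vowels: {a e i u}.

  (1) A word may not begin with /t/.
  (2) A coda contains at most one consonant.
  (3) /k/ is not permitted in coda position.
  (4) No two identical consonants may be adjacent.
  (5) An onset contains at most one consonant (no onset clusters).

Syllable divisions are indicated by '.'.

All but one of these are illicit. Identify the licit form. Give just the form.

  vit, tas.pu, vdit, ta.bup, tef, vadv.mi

vit — σ1 onset /v/, coda /t/ ok → licit
tas.pu — violates constraint 1: word begins with /t/ → illicit
vdit — violates constraint 5: syllable 1 onset /vd/ has 2 consonants (> 1) → illicit
ta.bup — violates constraint 1: word begins with /t/ → illicit
tef — violates constraint 1: word begins with /t/ → illicit
vadv.mi — violates constraint 2: syllable 1 coda /dv/ has 2 consonants (> 1) → illicit

vit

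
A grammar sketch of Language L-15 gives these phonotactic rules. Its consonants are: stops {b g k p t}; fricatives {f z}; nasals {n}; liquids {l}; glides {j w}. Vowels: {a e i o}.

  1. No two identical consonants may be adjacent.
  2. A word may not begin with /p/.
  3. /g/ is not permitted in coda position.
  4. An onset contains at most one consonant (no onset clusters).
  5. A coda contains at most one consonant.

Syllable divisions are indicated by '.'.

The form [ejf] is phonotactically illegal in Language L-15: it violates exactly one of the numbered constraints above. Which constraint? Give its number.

[ejf]: syllable 1 coda /jf/ has 2 consonants (> 1).
This is a violation of constraint 5: "A coda contains at most one consonant."
The remaining constraints (1, 2, 3, 4) are satisfied.

5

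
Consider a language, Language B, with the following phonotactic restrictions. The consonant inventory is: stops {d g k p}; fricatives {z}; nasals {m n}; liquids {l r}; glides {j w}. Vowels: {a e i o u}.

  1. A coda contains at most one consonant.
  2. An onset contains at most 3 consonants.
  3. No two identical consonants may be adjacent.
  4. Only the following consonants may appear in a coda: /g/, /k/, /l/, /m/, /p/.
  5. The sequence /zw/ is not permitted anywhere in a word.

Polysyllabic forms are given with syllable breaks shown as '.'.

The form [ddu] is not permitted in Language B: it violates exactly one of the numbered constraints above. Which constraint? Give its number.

[ddu]: adjacent identical consonants /dd/.
This is a violation of constraint 3: "No two identical consonants may be adjacent."
The remaining constraints (1, 2, 4, 5) are satisfied.

3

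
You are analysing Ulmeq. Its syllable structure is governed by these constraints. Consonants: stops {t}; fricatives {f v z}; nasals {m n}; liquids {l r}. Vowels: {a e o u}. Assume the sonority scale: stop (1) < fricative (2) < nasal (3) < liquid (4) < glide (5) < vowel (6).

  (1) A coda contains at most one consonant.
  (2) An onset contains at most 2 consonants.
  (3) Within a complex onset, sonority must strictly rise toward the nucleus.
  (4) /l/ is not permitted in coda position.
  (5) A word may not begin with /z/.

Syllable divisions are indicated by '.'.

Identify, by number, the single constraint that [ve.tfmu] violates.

[ve.tfmu]: syllable 2 onset /tfm/ has 3 consonants (> 2).
This is a violation of constraint 2: "An onset contains at most 2 consonants."
The remaining constraints (1, 3, 4, 5) are satisfied.

2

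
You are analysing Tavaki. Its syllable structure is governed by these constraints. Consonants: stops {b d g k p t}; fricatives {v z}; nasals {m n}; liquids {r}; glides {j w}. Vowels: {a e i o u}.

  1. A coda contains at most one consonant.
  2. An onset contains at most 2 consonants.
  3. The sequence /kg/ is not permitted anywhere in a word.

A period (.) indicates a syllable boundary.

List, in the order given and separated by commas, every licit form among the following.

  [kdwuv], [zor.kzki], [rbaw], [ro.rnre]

[kdwuv] — violates constraint 2: syllable 1 onset /kdw/ has 3 consonants (> 2) → illicit
[zor.kzki] — violates constraint 2: syllable 2 onset /kzk/ has 3 consonants (> 2) → illicit
[rbaw] — σ1 onset /rb/ (2C), coda /w/ ok → licit
[ro.rnre] — violates constraint 2: syllable 2 onset /rnr/ has 3 consonants (> 2) → illicit

[rbaw]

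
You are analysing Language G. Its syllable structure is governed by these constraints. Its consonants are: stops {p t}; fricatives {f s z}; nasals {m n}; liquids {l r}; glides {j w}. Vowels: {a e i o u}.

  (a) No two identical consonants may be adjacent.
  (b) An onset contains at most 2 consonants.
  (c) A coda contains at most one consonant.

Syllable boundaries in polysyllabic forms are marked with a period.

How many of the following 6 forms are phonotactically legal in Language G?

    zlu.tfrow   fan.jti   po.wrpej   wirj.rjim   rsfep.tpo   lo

zlu.tfrow — violates constraint (b): syllable 2 onset /tfr/ has 3 consonants (> 2) → phonotactically illegal
fan.jti — σ1 onset /f/, coda /n/ ok; σ2 onset /jt/ (2C), coda /∅/ ok → phonotactically legal
po.wrpej — violates constraint (b): syllable 2 onset /wrp/ has 3 consonants (> 2) → phonotactically illegal
wirj.rjim — violates constraint (c): syllable 1 coda /rj/ has 2 consonants (> 1) → phonotactically illegal
rsfep.tpo — violates constraint (b): syllable 1 onset /rsf/ has 3 consonants (> 2) → phonotactically illegal
lo — σ1 onset /l/, coda /∅/ ok → phonotactically legal
Phonotactically legal: fan.jti, lo → 2.

2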